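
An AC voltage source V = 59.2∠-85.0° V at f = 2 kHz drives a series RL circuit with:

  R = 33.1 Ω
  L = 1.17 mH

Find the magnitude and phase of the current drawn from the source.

Step 1 — Angular frequency: ω = 2π·f = 2π·2000 = 1.257e+04 rad/s.
Step 2 — Component impedances:
  R: Z = R = 33.1 Ω
  L: Z = jωL = j·1.257e+04·0.00117 = 0 + j14.7 Ω
Step 3 — Series combination: Z_total = R + L = 33.1 + j14.7 Ω = 36.22∠24.0° Ω.
Step 4 — Source phasor: V = 59.2∠-85.0° V = 5.16 - j58.97 V.
Step 5 — Ohm's law: I = V / Z_total = (5.16 - j58.97) / (33.1 + j14.7) = -0.5308 - j1.546 A.
Step 6 — Convert to polar: |I| = 1.635 A, ∠I = -109.0°.

I = 1.635∠-109.0° A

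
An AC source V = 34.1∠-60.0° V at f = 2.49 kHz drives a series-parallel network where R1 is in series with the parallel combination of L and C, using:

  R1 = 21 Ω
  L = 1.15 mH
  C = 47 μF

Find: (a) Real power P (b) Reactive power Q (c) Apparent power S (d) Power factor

Step 1 — Angular frequency: ω = 2π·f = 2π·2490 = 1.565e+04 rad/s.
Step 2 — Component impedances:
  R1: Z = R = 21 Ω
  L: Z = jωL = j·1.565e+04·0.00115 = 0 + j17.99 Ω
  C: Z = 1/(jωC) = -j/(ω·C) = 0 - j1.36 Ω
Step 3 — Parallel branch: L || C = 1/(1/L + 1/C) = 0 - j1.471 Ω.
Step 4 — Series with R1: Z_total = R1 + (L || C) = 21 - j1.471 Ω = 21.05∠-4.0° Ω.
Step 5 — Source phasor: V = 34.1∠-60.0° V = 17.05 - j29.53 V.
Step 6 — Current: I = V / Z = 0.906 - j1.343 A = 1.62∠-56.0° A.
Step 7 — Complex power: S = V·I* = 55.1 - j3.86 VA.
Step 8 — Real power: P = Re(S) = 55.1 W.
Step 9 — Reactive power: Q = Im(S) = -3.86 VAR.
Step 10 — Apparent power: |S| = 55.24 VA.
Step 11 — Power factor: PF = P/|S| = 0.9976 (leading).

(a) P = 55.1 W  (b) Q = -3.86 VAR  (c) S = 55.24 VA  (d) PF = 0.9976 (leading)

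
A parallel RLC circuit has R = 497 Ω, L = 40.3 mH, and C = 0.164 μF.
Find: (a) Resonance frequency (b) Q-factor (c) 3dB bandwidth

Step 1 — Resonance: ω₀ = 1/√(LC) = 1/√(0.0403·1.64e-07) = 1.23e+04 rad/s.
Step 2 — f₀ = ω₀/(2π) = 1958 Hz.
Step 3 — Parallel Q: Q = R/(ω₀L) = 497/(1.23e+04·0.0403) = 1.003.
Step 4 — Bandwidth: Δω = ω₀/Q = 1.227e+04 rad/s; BW = Δω/(2π) = 1953 Hz.

(a) f₀ = 1958 Hz  (b) Q = 1.003  (c) BW = 1953 Hz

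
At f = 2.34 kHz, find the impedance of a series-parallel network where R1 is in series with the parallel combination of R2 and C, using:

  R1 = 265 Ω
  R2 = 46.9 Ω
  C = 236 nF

Step 1 — Angular frequency: ω = 2π·f = 2π·2340 = 1.47e+04 rad/s.
Step 2 — Component impedances:
  R1: Z = R = 265 Ω
  R2: Z = R = 46.9 Ω
  C: Z = 1/(jωC) = -j/(ω·C) = 0 - j288.2 Ω
Step 3 — Parallel branch: R2 || C = 1/(1/R2 + 1/C) = 45.69 - j7.435 Ω.
Step 4 — Series with R1: Z_total = R1 + (R2 || C) = 310.7 - j7.435 Ω = 310.8∠-1.4° Ω.

Z = 310.7 - j7.435 Ω = 310.8∠-1.4° Ω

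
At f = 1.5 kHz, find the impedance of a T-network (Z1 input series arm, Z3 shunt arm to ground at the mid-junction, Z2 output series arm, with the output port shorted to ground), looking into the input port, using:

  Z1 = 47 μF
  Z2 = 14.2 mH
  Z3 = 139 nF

Step 1 — Angular frequency: ω = 2π·f = 2π·1500 = 9425 rad/s.
Step 2 — Component impedances:
  Z1: Z = 1/(jωC) = -j/(ω·C) = 0 - j2.258 Ω
  Z2: Z = jωL = j·9425·0.0142 = 0 + j133.8 Ω
  Z3: Z = 1/(jωC) = -j/(ω·C) = 0 - j763.3 Ω
Step 3 — With the output port shorted to ground, the output series arm Z2 runs from the junction to ground; the shunt arm Z3 also runs from the junction to ground. They appear in parallel: Z3 || Z2 = 0 + j162.3 Ω.
Step 4 — Series with input arm Z1: Z_in = Z1 + (Z3 || Z2) = 0 + j160 Ω = 160∠90.0° Ω.

Z = 0 + j160 Ω = 160∠90.0° Ω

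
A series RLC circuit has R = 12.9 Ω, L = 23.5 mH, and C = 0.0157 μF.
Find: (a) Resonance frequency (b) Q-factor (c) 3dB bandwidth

Step 1 — Resonance: ω₀ = 1/√(LC) = 1/√(0.0235·1.57e-08) = 5.206e+04 rad/s.
Step 2 — f₀ = ω₀/(2π) = 8286 Hz.
Step 3 — Series Q: Q = ω₀L/R = 5.206e+04·0.0235/12.9 = 94.84.
Step 4 — Bandwidth: Δω = ω₀/Q = 548.9 rad/s; BW = Δω/(2π) = 87.37 Hz.

(a) f₀ = 8286 Hz  (b) Q = 94.84  (c) BW = 87.37 Hz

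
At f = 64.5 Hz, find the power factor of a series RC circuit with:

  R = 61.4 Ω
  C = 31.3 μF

Step 1 — Angular frequency: ω = 2π·f = 2π·64.5 = 405.3 rad/s.
Step 2 — Component impedances:
  R: Z = R = 61.4 Ω
  C: Z = 1/(jωC) = -j/(ω·C) = 0 - j78.83 Ω
Step 3 — Series combination: Z_total = R + C = 61.4 - j78.83 Ω = 99.92∠-52.1° Ω.
Step 4 — Power factor: PF = cos(φ) = Re(Z)/|Z| = 61.4/99.92 = 0.6145.
Step 5 — Type: Im(Z) = -78.83 ⇒ leading (phase φ = -52.1°).

PF = 0.6145 (leading, φ = -52.1°)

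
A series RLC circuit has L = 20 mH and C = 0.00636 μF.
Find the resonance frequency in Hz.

Step 1 — Resonance condition Im(Z)=0 gives ω₀ = 1/√(LC).
Step 2 — ω₀ = 1/√(0.02·6.36e-09) = 8.867e+04 rad/s.
Step 3 — f₀ = ω₀/(2π) = 1.411e+04 Hz.

f₀ = 1.411e+04 Hz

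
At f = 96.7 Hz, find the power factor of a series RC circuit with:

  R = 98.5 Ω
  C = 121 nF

Step 1 — Angular frequency: ω = 2π·f = 2π·96.7 = 607.6 rad/s.
Step 2 — Component impedances:
  R: Z = R = 98.5 Ω
  C: Z = 1/(jωC) = -j/(ω·C) = 0 - j1.36e+04 Ω
Step 3 — Series combination: Z_total = R + C = 98.5 - j1.36e+04 Ω = 1.36e+04∠-89.6° Ω.
Step 4 — Power factor: PF = cos(φ) = Re(Z)/|Z| = 98.5/13603 = 0.007241.
Step 5 — Type: Im(Z) = -1.36e+04 ⇒ leading (phase φ = -89.6°).

PF = 0.007241 (leading, φ = -89.6°)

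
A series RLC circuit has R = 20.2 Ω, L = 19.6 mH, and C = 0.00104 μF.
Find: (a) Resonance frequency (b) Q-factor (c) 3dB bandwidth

Step 1 — Resonance condition Im(Z)=0 gives ω₀ = 1/√(LC).
Step 2 — ω₀ = 1/√(0.0196·1.04e-09) = 2.215e+05 rad/s.
Step 3 — f₀ = ω₀/(2π) = 3.525e+04 Hz.
Step 4 — Series Q: Q = ω₀L/R = 2.215e+05·0.0196/20.2 = 214.9.
Step 5 — 3dB bandwidth: Δω = ω₀/Q = 1031 rad/s; BW = Δω/(2π) = 164 Hz.

(a) f₀ = 3.525e+04 Hz  (b) Q = 214.9  (c) BW = 164 Hz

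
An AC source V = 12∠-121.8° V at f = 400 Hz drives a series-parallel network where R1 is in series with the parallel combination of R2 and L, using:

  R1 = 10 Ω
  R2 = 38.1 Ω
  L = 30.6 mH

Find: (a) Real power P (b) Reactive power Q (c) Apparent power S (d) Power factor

Step 1 — Angular frequency: ω = 2π·f = 2π·400 = 2513 rad/s.
Step 2 — Component impedances:
  R1: Z = R = 10 Ω
  R2: Z = R = 38.1 Ω
  L: Z = jωL = j·2513·0.0306 = 0 + j76.91 Ω
Step 3 — Parallel branch: R2 || L = 1/(1/R2 + 1/L) = 30.59 + j15.16 Ω.
Step 4 — Series with R1: Z_total = R1 + (R2 || L) = 40.59 + j15.16 Ω = 43.33∠20.5° Ω.
Step 5 — Source phasor: V = 12∠-121.8° V = -6.323 - j10.2 V.
Step 6 — Current: I = V / Z = -0.2191 - j0.1695 A = 0.277∠-142.3° A.
Step 7 — Complex power: S = V·I* = 3.113 + j1.162 VA.
Step 8 — Real power: P = Re(S) = 3.113 W.
Step 9 — Reactive power: Q = Im(S) = 1.162 VAR.
Step 10 — Apparent power: |S| = 3.323 VA.
Step 11 — Power factor: PF = P/|S| = 0.9368 (lagging).

(a) P = 3.113 W  (b) Q = 1.162 VAR  (c) S = 3.323 VA  (d) PF = 0.9368 (lagging)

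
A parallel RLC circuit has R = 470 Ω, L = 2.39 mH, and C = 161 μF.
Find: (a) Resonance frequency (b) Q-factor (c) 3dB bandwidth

Step 1 — Resonance: ω₀ = 1/√(LC) = 1/√(0.00239·0.000161) = 1612 rad/s.
Step 2 — f₀ = ω₀/(2π) = 256.6 Hz.
Step 3 — Parallel Q: Q = R/(ω₀L) = 470/(1612·0.00239) = 122.
Step 4 — Bandwidth: Δω = ω₀/Q = 13.22 rad/s; BW = Δω/(2π) = 2.103 Hz.

(a) f₀ = 256.6 Hz  (b) Q = 122  (c) BW = 2.103 Hz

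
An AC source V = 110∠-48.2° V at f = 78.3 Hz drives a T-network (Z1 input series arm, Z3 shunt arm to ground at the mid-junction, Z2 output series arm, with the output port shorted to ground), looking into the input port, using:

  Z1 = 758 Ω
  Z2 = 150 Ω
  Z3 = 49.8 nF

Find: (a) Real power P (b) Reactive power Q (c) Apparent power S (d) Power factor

Step 1 — Angular frequency: ω = 2π·f = 2π·78.3 = 492 rad/s.
Step 2 — Component impedances:
  Z1: Z = R = 758 Ω
  Z2: Z = R = 150 Ω
  Z3: Z = 1/(jωC) = -j/(ω·C) = 0 - j4.082e+04 Ω
Step 3 — With the output port shorted to ground, the output series arm Z2 runs from the junction to ground; the shunt arm Z3 also runs from the junction to ground. They appear in parallel: Z3 || Z2 = 150 - j0.5512 Ω.
Step 4 — Series with input arm Z1: Z_in = Z1 + (Z3 || Z2) = 908 - j0.5512 Ω = 908∠-0.0° Ω.
Step 5 — Source phasor: V = 110∠-48.2° V = 73.32 - j82 V.
Step 6 — Current: I = V / Z = 0.0808 - j0.09026 A = 0.1211∠-48.2° A.
Step 7 — Complex power: S = V·I* = 13.33 - j0.00809 VA.
Step 8 — Real power: P = Re(S) = 13.33 W.
Step 9 — Reactive power: Q = Im(S) = -0.00809 VAR.
Step 10 — Apparent power: |S| = 13.33 VA.
Step 11 — Power factor: PF = P/|S| = 1 (leading).

(a) P = 13.33 W  (b) Q = -0.00809 VAR  (c) S = 13.33 VA  (d) PF = 1 (leading)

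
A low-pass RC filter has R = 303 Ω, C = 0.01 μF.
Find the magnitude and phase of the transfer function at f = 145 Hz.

Step 1 — Angular frequency: ω = 2π·145 = 911.1 rad/s.
Step 2 — Transfer function: H(jω) = 1/(1 + jωRC).
Step 3 — Denominator: 1 + jωRC = 1 + j·911.1·303·1e-08 = 1 + j0.002761.
Step 4 — H = 1 - j0.00276.
Step 5 — Magnitude: |H| = 1 (-0.0 dB); phase: φ = -0.2°.

|H| = 1 (-0.0 dB), φ = -0.2°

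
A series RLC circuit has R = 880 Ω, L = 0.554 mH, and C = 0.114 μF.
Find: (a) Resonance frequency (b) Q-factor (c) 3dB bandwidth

Step 1 — Resonance condition Im(Z)=0 gives ω₀ = 1/√(LC).
Step 2 — ω₀ = 1/√(0.000554·1.14e-07) = 1.258e+05 rad/s.
Step 3 — f₀ = ω₀/(2π) = 2.003e+04 Hz.
Step 4 — Series Q: Q = ω₀L/R = 1.258e+05·0.000554/880 = 0.07922.
Step 5 — 3dB bandwidth: Δω = ω₀/Q = 1.588e+06 rad/s; BW = Δω/(2π) = 2.528e+05 Hz.

(a) f₀ = 2.003e+04 Hz  (b) Q = 0.07922  (c) BW = 2.528e+05 Hz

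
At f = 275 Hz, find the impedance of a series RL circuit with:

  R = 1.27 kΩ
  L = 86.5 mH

Step 1 — Angular frequency: ω = 2π·f = 2π·275 = 1728 rad/s.
Step 2 — Component impedances:
  R: Z = R = 1270 Ω
  L: Z = jωL = j·1728·0.0865 = 0 + j149.5 Ω
Step 3 — Series combination: Z_total = R + L = 1270 + j149.5 Ω = 1279∠6.7° Ω.

Z = 1270 + j149.5 Ω = 1279∠6.7° Ω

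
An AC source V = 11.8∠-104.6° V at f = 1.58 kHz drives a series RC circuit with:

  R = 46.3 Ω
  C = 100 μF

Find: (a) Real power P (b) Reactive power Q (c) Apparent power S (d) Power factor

Step 1 — Angular frequency: ω = 2π·f = 2π·1580 = 9927 rad/s.
Step 2 — Component impedances:
  R: Z = R = 46.3 Ω
  C: Z = 1/(jωC) = -j/(ω·C) = 0 - j1.007 Ω
Step 3 — Series combination: Z_total = R + C = 46.3 - j1.007 Ω = 46.31∠-1.2° Ω.
Step 4 — Source phasor: V = 11.8∠-104.6° V = -2.974 - j11.42 V.
Step 5 — Current: I = V / Z = -0.05885 - j0.2479 A = 0.2548∠-103.4° A.
Step 6 — Complex power: S = V·I* = 3.006 - j0.0654 VA.
Step 7 — Real power: P = Re(S) = 3.006 W.
Step 8 — Reactive power: Q = Im(S) = -0.0654 VAR.
Step 9 — Apparent power: |S| = 3.007 VA.
Step 10 — Power factor: PF = P/|S| = 0.9998 (leading).

(a) P = 3.006 W  (b) Q = -0.0654 VAR  (c) S = 3.007 VA  (d) PF = 0.9998 (leading)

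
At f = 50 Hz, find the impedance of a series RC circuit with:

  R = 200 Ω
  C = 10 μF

Step 1 — Angular frequency: ω = 2π·f = 2π·50 = 314.2 rad/s.
Step 2 — Component impedances:
  R: Z = R = 200 Ω
  C: Z = 1/(jωC) = -j/(ω·C) = 0 - j318.3 Ω
Step 3 — Series combination: Z_total = R + C = 200 - j318.3 Ω = 375.9∠-57.9° Ω.

Z = 200 - j318.3 Ω = 375.9∠-57.9° Ω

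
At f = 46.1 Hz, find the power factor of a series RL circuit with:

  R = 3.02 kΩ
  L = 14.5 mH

Step 1 — Angular frequency: ω = 2π·f = 2π·46.1 = 289.7 rad/s.
Step 2 — Component impedances:
  R: Z = R = 3020 Ω
  L: Z = jωL = j·289.7·0.0145 = 0 + j4.2 Ω
Step 3 — Series combination: Z_total = R + L = 3020 + j4.2 Ω = 3020∠0.1° Ω.
Step 4 — Power factor: PF = cos(φ) = Re(Z)/|Z| = 3020/3020 = 1.
Step 5 — Type: Im(Z) = 4.2 ⇒ lagging (phase φ = 0.1°).

PF = 1 (lagging, φ = 0.1°)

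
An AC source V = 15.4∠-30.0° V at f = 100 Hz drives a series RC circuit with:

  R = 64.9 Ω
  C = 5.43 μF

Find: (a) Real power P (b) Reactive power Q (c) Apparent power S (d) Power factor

Step 1 — Angular frequency: ω = 2π·f = 2π·100 = 628.3 rad/s.
Step 2 — Component impedances:
  R: Z = R = 64.9 Ω
  C: Z = 1/(jωC) = -j/(ω·C) = 0 - j293.1 Ω
Step 3 — Series combination: Z_total = R + C = 64.9 - j293.1 Ω = 300.2∠-77.5° Ω.
Step 4 — Source phasor: V = 15.4∠-30.0° V = 13.34 - j7.7 V.
Step 5 — Current: I = V / Z = 0.03465 + j0.03783 A = 0.0513∠47.5° A.
Step 6 — Complex power: S = V·I* = 0.1708 - j0.7713 VA.
Step 7 — Real power: P = Re(S) = 0.1708 W.
Step 8 — Reactive power: Q = Im(S) = -0.7713 VAR.
Step 9 — Apparent power: |S| = 0.79 VA.
Step 10 — Power factor: PF = P/|S| = 0.2162 (leading).

(a) P = 0.1708 W  (b) Q = -0.7713 VAR  (c) S = 0.79 VA  (d) PF = 0.2162 (leading)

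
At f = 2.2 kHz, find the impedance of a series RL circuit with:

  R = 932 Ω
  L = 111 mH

Step 1 — Angular frequency: ω = 2π·f = 2π·2200 = 1.382e+04 rad/s.
Step 2 — Component impedances:
  R: Z = R = 932 Ω
  L: Z = jωL = j·1.382e+04·0.111 = 0 + j1534 Ω
Step 3 — Series combination: Z_total = R + L = 932 + j1534 Ω = 1795∠58.7° Ω.

Z = 932 + j1534 Ω = 1795∠58.7° Ω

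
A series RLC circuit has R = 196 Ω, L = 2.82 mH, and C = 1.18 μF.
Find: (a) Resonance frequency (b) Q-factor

Step 1 — Resonance condition Im(Z)=0 gives ω₀ = 1/√(LC).
Step 2 — ω₀ = 1/√(0.00282·1.18e-06) = 1.734e+04 rad/s.
Step 3 — f₀ = ω₀/(2π) = 2759 Hz.
Step 4 — Series Q: Q = ω₀L/R = 1.734e+04·0.00282/196 = 0.2494.

(a) f₀ = 2759 Hz  (b) Q = 0.2494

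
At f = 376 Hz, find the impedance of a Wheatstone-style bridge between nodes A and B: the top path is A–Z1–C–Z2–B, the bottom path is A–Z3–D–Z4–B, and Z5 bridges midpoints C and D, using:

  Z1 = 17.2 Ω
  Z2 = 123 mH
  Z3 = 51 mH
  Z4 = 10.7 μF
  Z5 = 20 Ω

Step 1 — Angular frequency: ω = 2π·f = 2π·376 = 2362 rad/s.
Step 2 — Component impedances:
  Z1: Z = R = 17.2 Ω
  Z2: Z = jωL = j·2362·0.123 = 0 + j290.6 Ω
  Z3: Z = jωL = j·2362·0.051 = 0 + j120.5 Ω
  Z4: Z = 1/(jωC) = -j/(ω·C) = 0 - j39.56 Ω
  Z5: Z = R = 20 Ω
Step 3 — Bridge requires nodal analysis (the Z5 bridge couples midpoints C and D, so the two paths cannot be reduced to a simple series/parallel combination). Setting node B to ground and injecting 1 A at node A, the 3-node admittance system at A, C, D solves to V_A = Z_AB = 39.05 - j31.91 Ω = 50.43∠-39.3° Ω.

Z = 39.05 - j31.91 Ω = 50.43∠-39.3° Ω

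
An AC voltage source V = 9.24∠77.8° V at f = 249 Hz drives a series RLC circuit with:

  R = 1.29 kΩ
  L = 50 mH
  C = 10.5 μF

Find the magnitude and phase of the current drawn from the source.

Step 1 — Angular frequency: ω = 2π·f = 2π·249 = 1565 rad/s.
Step 2 — Component impedances:
  R: Z = R = 1290 Ω
  L: Z = jωL = j·1565·0.05 = 0 + j78.23 Ω
  C: Z = 1/(jωC) = -j/(ω·C) = 0 - j60.87 Ω
Step 3 — Series combination: Z_total = R + L + C = 1290 + j17.35 Ω = 1290∠0.8° Ω.
Step 4 — Source phasor: V = 9.24∠77.8° V = 1.953 + j9.031 V.
Step 5 — Ohm's law: I = V / Z_total = (1.953 + j9.031) / (1290 + j17.35) = 0.001608 + j0.006979 A.
Step 6 — Convert to polar: |I| = 0.007162 A, ∠I = 77.0°.

I = 0.007162∠77.0° A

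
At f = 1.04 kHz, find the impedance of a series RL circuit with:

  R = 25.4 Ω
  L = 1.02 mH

Step 1 — Angular frequency: ω = 2π·f = 2π·1040 = 6535 rad/s.
Step 2 — Component impedances:
  R: Z = R = 25.4 Ω
  L: Z = jωL = j·6535·0.00102 = 0 + j6.665 Ω
Step 3 — Series combination: Z_total = R + L = 25.4 + j6.665 Ω = 26.26∠14.7° Ω.

Z = 25.4 + j6.665 Ω = 26.26∠14.7° Ω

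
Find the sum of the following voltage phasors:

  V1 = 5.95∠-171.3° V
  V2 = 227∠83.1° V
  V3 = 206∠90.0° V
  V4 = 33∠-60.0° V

Step 1 — Convert each phasor to rectangular form:
  V1 = 5.95·(cos(-171.3°) + j·sin(-171.3°)) = -5.882 - j0.9 V
  V2 = 227·(cos(83.1°) + j·sin(83.1°)) = 27.27 + j225.4 V
  V3 = 206·(cos(90.0°) + j·sin(90.0°)) = 0 + j206 V
  V4 = 33·(cos(-60.0°) + j·sin(-60.0°)) = 16.5 - j28.58 V
Step 2 — Sum components: V_total = 37.89 + j401.9 V.
Step 3 — Convert to polar: |V_total| = 403.7 V, ∠V_total = 84.6°.

V_total = 403.7∠84.6° V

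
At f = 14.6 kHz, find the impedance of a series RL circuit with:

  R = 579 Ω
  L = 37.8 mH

Step 1 — Angular frequency: ω = 2π·f = 2π·1.46e+04 = 9.173e+04 rad/s.
Step 2 — Component impedances:
  R: Z = R = 579 Ω
  L: Z = jωL = j·9.173e+04·0.0378 = 0 + j3468 Ω
Step 3 — Series combination: Z_total = R + L = 579 + j3468 Ω = 3516∠80.5° Ω.

Z = 579 + j3468 Ω = 3516∠80.5° Ω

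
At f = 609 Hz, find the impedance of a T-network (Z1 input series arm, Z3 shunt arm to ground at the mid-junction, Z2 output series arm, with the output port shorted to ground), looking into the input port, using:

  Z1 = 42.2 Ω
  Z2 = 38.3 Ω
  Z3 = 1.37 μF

Step 1 — Angular frequency: ω = 2π·f = 2π·609 = 3826 rad/s.
Step 2 — Component impedances:
  Z1: Z = R = 42.2 Ω
  Z2: Z = R = 38.3 Ω
  Z3: Z = 1/(jωC) = -j/(ω·C) = 0 - j190.8 Ω
Step 3 — With the output port shorted to ground, the output series arm Z2 runs from the junction to ground; the shunt arm Z3 also runs from the junction to ground. They appear in parallel: Z3 || Z2 = 36.82 - j7.392 Ω.
Step 4 — Series with input arm Z1: Z_in = Z1 + (Z3 || Z2) = 79.02 - j7.392 Ω = 79.36∠-5.3° Ω.

Z = 79.02 - j7.392 Ω = 79.36∠-5.3° Ω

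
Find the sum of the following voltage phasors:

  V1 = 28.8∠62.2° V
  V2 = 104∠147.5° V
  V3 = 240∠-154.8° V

Step 1 — Convert each phasor to rectangular form:
  V1 = 28.8·(cos(62.2°) + j·sin(62.2°)) = 13.43 + j25.48 V
  V2 = 104·(cos(147.5°) + j·sin(147.5°)) = -87.71 + j55.88 V
  V3 = 240·(cos(-154.8°) + j·sin(-154.8°)) = -217.2 - j102.2 V
Step 2 — Sum components: V_total = -291.4 - j20.83 V.
Step 3 — Convert to polar: |V_total| = 292.2 V, ∠V_total = -175.9°.

V_total = 292.2∠-175.9° V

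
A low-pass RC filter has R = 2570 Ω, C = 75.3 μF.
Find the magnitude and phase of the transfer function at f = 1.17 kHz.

Step 1 — Angular frequency: ω = 2π·1170 = 7351 rad/s.
Step 2 — Transfer function: H(jω) = 1/(1 + jωRC).
Step 3 — Denominator: 1 + jωRC = 1 + j·7351·2570·7.53e-05 = 1 + j1423.
Step 4 — H = 4.941e-07 - j0.0007029.
Step 5 — Magnitude: |H| = 0.0007029 (-63.1 dB); phase: φ = -90.0°.

|H| = 0.0007029 (-63.1 dB), φ = -90.0°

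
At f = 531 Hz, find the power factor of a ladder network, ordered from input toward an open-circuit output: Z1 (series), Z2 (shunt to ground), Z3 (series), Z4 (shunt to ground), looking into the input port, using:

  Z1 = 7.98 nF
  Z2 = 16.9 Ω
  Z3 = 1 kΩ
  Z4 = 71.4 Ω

Step 1 — Angular frequency: ω = 2π·f = 2π·531 = 3336 rad/s.
Step 2 — Component impedances:
  Z1: Z = 1/(jωC) = -j/(ω·C) = 0 - j3.756e+04 Ω
  Z2: Z = R = 16.9 Ω
  Z3: Z = R = 1000 Ω
  Z4: Z = R = 71.4 Ω
Step 3 — Ladder network (open output): work backward from the far end, alternating series and parallel combinations. Z_in = 16.64 - j3.756e+04 Ω = 3.756e+04∠-90.0° Ω.
Step 4 — Power factor: PF = cos(φ) = Re(Z)/|Z| = 16.64/3.756e+04 = 0.000443.
Step 5 — Type: Im(Z) = -3.756e+04 ⇒ leading (phase φ = -90.0°).

PF = 0.000443 (leading, φ = -90.0°)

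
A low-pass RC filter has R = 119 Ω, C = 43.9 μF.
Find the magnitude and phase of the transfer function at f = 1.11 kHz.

Step 1 — Angular frequency: ω = 2π·1110 = 6974 rad/s.
Step 2 — Transfer function: H(jω) = 1/(1 + jωRC).
Step 3 — Denominator: 1 + jωRC = 1 + j·6974·119·4.39e-05 = 1 + j36.43.
Step 4 — H = 0.0007527 - j0.02743.
Step 5 — Magnitude: |H| = 0.02744 (-31.2 dB); phase: φ = -88.4°.

|H| = 0.02744 (-31.2 dB), φ = -88.4°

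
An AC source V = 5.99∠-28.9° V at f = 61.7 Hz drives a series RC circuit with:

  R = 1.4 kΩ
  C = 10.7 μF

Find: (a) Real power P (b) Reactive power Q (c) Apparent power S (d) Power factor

Step 1 — Angular frequency: ω = 2π·f = 2π·61.7 = 387.7 rad/s.
Step 2 — Component impedances:
  R: Z = R = 1400 Ω
  C: Z = 1/(jωC) = -j/(ω·C) = 0 - j241.1 Ω
Step 3 — Series combination: Z_total = R + C = 1400 - j241.1 Ω = 1421∠-9.8° Ω.
Step 4 — Source phasor: V = 5.99∠-28.9° V = 5.244 - j2.895 V.
Step 5 — Current: I = V / Z = 0.003984 - j0.001382 A = 0.004217∠-19.1° A.
Step 6 — Complex power: S = V·I* = 0.02489 - j0.004286 VA.
Step 7 — Real power: P = Re(S) = 0.02489 W.
Step 8 — Reactive power: Q = Im(S) = -0.004286 VAR.
Step 9 — Apparent power: |S| = 0.02526 VA.
Step 10 — Power factor: PF = P/|S| = 0.9855 (leading).

(a) P = 0.02489 W  (b) Q = -0.004286 VAR  (c) S = 0.02526 VA  (d) PF = 0.9855 (leading)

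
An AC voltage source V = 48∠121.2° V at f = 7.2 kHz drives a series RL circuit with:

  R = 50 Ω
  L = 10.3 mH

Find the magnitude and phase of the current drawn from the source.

Step 1 — Angular frequency: ω = 2π·f = 2π·7200 = 4.524e+04 rad/s.
Step 2 — Component impedances:
  R: Z = R = 50 Ω
  L: Z = jωL = j·4.524e+04·0.0103 = 0 + j466 Ω
Step 3 — Series combination: Z_total = R + L = 50 + j466 Ω = 468.6∠83.9° Ω.
Step 4 — Source phasor: V = 48∠121.2° V = -24.87 + j41.06 V.
Step 5 — Ohm's law: I = V / Z_total = (-24.87 + j41.06) / (50 + j466) = 0.08145 + j0.0621 A.
Step 6 — Convert to polar: |I| = 0.1024 A, ∠I = 37.3°.

I = 0.1024∠37.3° A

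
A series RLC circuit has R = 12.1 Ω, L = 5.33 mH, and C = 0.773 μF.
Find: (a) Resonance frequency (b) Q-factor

Step 1 — Resonance condition Im(Z)=0 gives ω₀ = 1/√(LC).
Step 2 — ω₀ = 1/√(0.00533·7.73e-07) = 1.558e+04 rad/s.
Step 3 — f₀ = ω₀/(2π) = 2480 Hz.
Step 4 — Series Q: Q = ω₀L/R = 1.558e+04·0.00533/12.1 = 6.863.

(a) f₀ = 2480 Hz  (b) Q = 6.863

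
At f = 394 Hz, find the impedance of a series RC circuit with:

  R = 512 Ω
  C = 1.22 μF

Step 1 — Angular frequency: ω = 2π·f = 2π·394 = 2476 rad/s.
Step 2 — Component impedances:
  R: Z = R = 512 Ω
  C: Z = 1/(jωC) = -j/(ω·C) = 0 - j331.1 Ω
Step 3 — Series combination: Z_total = R + C = 512 - j331.1 Ω = 609.7∠-32.9° Ω.

Z = 512 - j331.1 Ω = 609.7∠-32.9° Ω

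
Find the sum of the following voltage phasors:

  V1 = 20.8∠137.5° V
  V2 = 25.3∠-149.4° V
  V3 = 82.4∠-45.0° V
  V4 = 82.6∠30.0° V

Step 1 — Convert each phasor to rectangular form:
  V1 = 20.8·(cos(137.5°) + j·sin(137.5°)) = -15.34 + j14.05 V
  V2 = 25.3·(cos(-149.4°) + j·sin(-149.4°)) = -21.78 - j12.88 V
  V3 = 82.4·(cos(-45.0°) + j·sin(-45.0°)) = 58.27 - j58.27 V
  V4 = 82.6·(cos(30.0°) + j·sin(30.0°)) = 71.53 + j41.3 V
Step 2 — Sum components: V_total = 92.69 - j15.79 V.
Step 3 — Convert to polar: |V_total| = 94.02 V, ∠V_total = -9.7°.

V_total = 94.02∠-9.7° V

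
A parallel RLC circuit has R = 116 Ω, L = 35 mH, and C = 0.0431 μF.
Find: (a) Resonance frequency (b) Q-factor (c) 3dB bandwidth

Step 1 — Resonance: ω₀ = 1/√(LC) = 1/√(0.035·4.31e-08) = 2.575e+04 rad/s.
Step 2 — f₀ = ω₀/(2π) = 4098 Hz.
Step 3 — Parallel Q: Q = R/(ω₀L) = 116/(2.575e+04·0.035) = 0.1287.
Step 4 — Bandwidth: Δω = ω₀/Q = 2e+05 rad/s; BW = Δω/(2π) = 3.183e+04 Hz.

(a) f₀ = 4098 Hz  (b) Q = 0.1287  (c) BW = 3.183e+04 Hz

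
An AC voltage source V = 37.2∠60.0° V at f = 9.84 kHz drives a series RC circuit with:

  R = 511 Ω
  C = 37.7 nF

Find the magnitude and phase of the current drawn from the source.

Step 1 — Angular frequency: ω = 2π·f = 2π·9840 = 6.183e+04 rad/s.
Step 2 — Component impedances:
  R: Z = R = 511 Ω
  C: Z = 1/(jωC) = -j/(ω·C) = 0 - j429 Ω
Step 3 — Series combination: Z_total = R + C = 511 - j429 Ω = 667.2∠-40.0° Ω.
Step 4 — Source phasor: V = 37.2∠60.0° V = 18.6 + j32.22 V.
Step 5 — Ohm's law: I = V / Z_total = (18.6 + j32.22) / (511 - j429) = -0.009697 + j0.0549 A.
Step 6 — Convert to polar: |I| = 0.05575 A, ∠I = 100.0°.

I = 0.05575∠100.0° A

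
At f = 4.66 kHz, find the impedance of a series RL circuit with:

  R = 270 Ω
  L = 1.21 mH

Step 1 — Angular frequency: ω = 2π·f = 2π·4660 = 2.928e+04 rad/s.
Step 2 — Component impedances:
  R: Z = R = 270 Ω
  L: Z = jωL = j·2.928e+04·0.00121 = 0 + j35.43 Ω
Step 3 — Series combination: Z_total = R + L = 270 + j35.43 Ω = 272.3∠7.5° Ω.

Z = 270 + j35.43 Ω = 272.3∠7.5° Ω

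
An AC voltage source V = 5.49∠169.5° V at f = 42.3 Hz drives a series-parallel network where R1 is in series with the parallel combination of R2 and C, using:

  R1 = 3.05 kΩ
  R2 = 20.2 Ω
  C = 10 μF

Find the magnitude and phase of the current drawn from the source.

Step 1 — Angular frequency: ω = 2π·f = 2π·42.3 = 265.8 rad/s.
Step 2 — Component impedances:
  R1: Z = R = 3050 Ω
  R2: Z = R = 20.2 Ω
  C: Z = 1/(jωC) = -j/(ω·C) = 0 - j376.3 Ω
Step 3 — Parallel branch: R2 || C = 1/(1/R2 + 1/C) = 20.14 - j1.081 Ω.
Step 4 — Series with R1: Z_total = R1 + (R2 || C) = 3070 - j1.081 Ω = 3070∠-0.0° Ω.
Step 5 — Source phasor: V = 5.49∠169.5° V = -5.398 + j1 V.
Step 6 — Ohm's law: I = V / Z_total = (-5.398 + j1) / (3070 - j1.081) = -0.001758 + j0.0003253 A.
Step 7 — Convert to polar: |I| = 0.001788 A, ∠I = 169.5°.

I = 0.001788∠169.5° A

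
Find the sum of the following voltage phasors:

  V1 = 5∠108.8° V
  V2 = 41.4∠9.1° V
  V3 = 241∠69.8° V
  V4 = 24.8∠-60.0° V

Step 1 — Convert each phasor to rectangular form:
  V1 = 5·(cos(108.8°) + j·sin(108.8°)) = -1.611 + j4.733 V
  V2 = 41.4·(cos(9.1°) + j·sin(9.1°)) = 40.88 + j6.548 V
  V3 = 241·(cos(69.8°) + j·sin(69.8°)) = 83.22 + j226.2 V
  V4 = 24.8·(cos(-60.0°) + j·sin(-60.0°)) = 12.4 - j21.48 V
Step 2 — Sum components: V_total = 134.9 + j216 V.
Step 3 — Convert to polar: |V_total| = 254.6 V, ∠V_total = 58.0°.

V_total = 254.6∠58.0° V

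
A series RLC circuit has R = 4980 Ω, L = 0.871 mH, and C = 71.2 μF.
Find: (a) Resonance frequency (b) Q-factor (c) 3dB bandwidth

Step 1 — Resonance: ω₀ = 1/√(LC) = 1/√(0.000871·7.12e-05) = 4016 rad/s.
Step 2 — f₀ = ω₀/(2π) = 639.1 Hz.
Step 3 — Series Q: Q = ω₀L/R = 4016·0.000871/4980 = 0.0007023.
Step 4 — Bandwidth: Δω = ω₀/Q = 5.718e+06 rad/s; BW = Δω/(2π) = 9.1e+05 Hz.

(a) f₀ = 639.1 Hz  (b) Q = 0.0007023  (c) BW = 9.1e+05 Hz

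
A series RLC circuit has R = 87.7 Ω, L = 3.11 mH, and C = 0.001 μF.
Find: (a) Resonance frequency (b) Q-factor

Step 1 — Resonance condition Im(Z)=0 gives ω₀ = 1/√(LC).
Step 2 — ω₀ = 1/√(0.00311·1e-09) = 5.67e+05 rad/s.
Step 3 — f₀ = ω₀/(2π) = 9.025e+04 Hz.
Step 4 — Series Q: Q = ω₀L/R = 5.67e+05·0.00311/87.7 = 20.11.

(a) f₀ = 9.025e+04 Hz  (b) Q = 20.11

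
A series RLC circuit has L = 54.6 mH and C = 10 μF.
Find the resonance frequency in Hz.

Step 1 — Resonance condition Im(Z)=0 gives ω₀ = 1/√(LC).
Step 2 — ω₀ = 1/√(0.0546·1e-05) = 1353 rad/s.
Step 3 — f₀ = ω₀/(2π) = 215.4 Hz.

f₀ = 215.4 Hz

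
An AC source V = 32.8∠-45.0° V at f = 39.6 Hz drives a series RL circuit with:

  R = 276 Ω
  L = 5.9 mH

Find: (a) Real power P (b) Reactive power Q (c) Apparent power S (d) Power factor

Step 1 — Angular frequency: ω = 2π·f = 2π·39.6 = 248.8 rad/s.
Step 2 — Component impedances:
  R: Z = R = 276 Ω
  L: Z = jωL = j·248.8·0.0059 = 0 + j1.468 Ω
Step 3 — Series combination: Z_total = R + L = 276 + j1.468 Ω = 276∠0.3° Ω.
Step 4 — Source phasor: V = 32.8∠-45.0° V = 23.19 - j23.19 V.
Step 5 — Current: I = V / Z = 0.08358 - j0.08448 A = 0.1188∠-45.3° A.
Step 6 — Complex power: S = V·I* = 3.898 + j0.02073 VA.
Step 7 — Real power: P = Re(S) = 3.898 W.
Step 8 — Reactive power: Q = Im(S) = 0.02073 VAR.
Step 9 — Apparent power: |S| = 3.898 VA.
Step 10 — Power factor: PF = P/|S| = 1 (lagging).

(a) P = 3.898 W  (b) Q = 0.02073 VAR  (c) S = 3.898 VA  (d) PF = 1 (lagging)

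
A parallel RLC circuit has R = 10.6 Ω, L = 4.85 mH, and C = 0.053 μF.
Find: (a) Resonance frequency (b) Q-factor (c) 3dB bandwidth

Step 1 — Resonance: ω₀ = 1/√(LC) = 1/√(0.00485·5.3e-08) = 6.237e+04 rad/s.
Step 2 — f₀ = ω₀/(2π) = 9927 Hz.
Step 3 — Parallel Q: Q = R/(ω₀L) = 10.6/(6.237e+04·0.00485) = 0.03504.
Step 4 — Bandwidth: Δω = ω₀/Q = 1.78e+06 rad/s; BW = Δω/(2π) = 2.833e+05 Hz.

(a) f₀ = 9927 Hz  (b) Q = 0.03504  (c) BW = 2.833e+05 Hz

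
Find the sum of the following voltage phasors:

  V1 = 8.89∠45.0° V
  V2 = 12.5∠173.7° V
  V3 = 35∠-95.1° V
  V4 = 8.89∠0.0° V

Step 1 — Convert each phasor to rectangular form:
  V1 = 8.89·(cos(45.0°) + j·sin(45.0°)) = 6.286 + j6.286 V
  V2 = 12.5·(cos(173.7°) + j·sin(173.7°)) = -12.42 + j1.372 V
  V3 = 35·(cos(-95.1°) + j·sin(-95.1°)) = -3.111 - j34.86 V
  V4 = 8.89·(cos(0.0°) + j·sin(0.0°)) = 8.89 V
Step 2 — Sum components: V_total = -0.3596 - j27.2 V.
Step 3 — Convert to polar: |V_total| = 27.21 V, ∠V_total = -90.8°.

V_total = 27.21∠-90.8° V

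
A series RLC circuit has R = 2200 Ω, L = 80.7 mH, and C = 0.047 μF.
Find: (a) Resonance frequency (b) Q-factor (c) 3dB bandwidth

Step 1 — Resonance: ω₀ = 1/√(LC) = 1/√(0.0807·4.7e-08) = 1.624e+04 rad/s.
Step 2 — f₀ = ω₀/(2π) = 2584 Hz.
Step 3 — Series Q: Q = ω₀L/R = 1.624e+04·0.0807/2200 = 0.5956.
Step 4 — Bandwidth: Δω = ω₀/Q = 2.726e+04 rad/s; BW = Δω/(2π) = 4339 Hz.

(a) f₀ = 2584 Hz  (b) Q = 0.5956  (c) BW = 4339 Hz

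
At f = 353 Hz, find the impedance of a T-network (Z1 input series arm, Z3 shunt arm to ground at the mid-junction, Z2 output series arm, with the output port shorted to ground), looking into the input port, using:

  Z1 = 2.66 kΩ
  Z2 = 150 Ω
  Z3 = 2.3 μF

Step 1 — Angular frequency: ω = 2π·f = 2π·353 = 2218 rad/s.
Step 2 — Component impedances:
  Z1: Z = R = 2660 Ω
  Z2: Z = R = 150 Ω
  Z3: Z = 1/(jωC) = -j/(ω·C) = 0 - j196 Ω
Step 3 — With the output port shorted to ground, the output series arm Z2 runs from the junction to ground; the shunt arm Z3 also runs from the junction to ground. They appear in parallel: Z3 || Z2 = 94.61 - j72.39 Ω.
Step 4 — Series with input arm Z1: Z_in = Z1 + (Z3 || Z2) = 2755 - j72.39 Ω = 2756∠-1.5° Ω.

Z = 2755 - j72.39 Ω = 2756∠-1.5° Ω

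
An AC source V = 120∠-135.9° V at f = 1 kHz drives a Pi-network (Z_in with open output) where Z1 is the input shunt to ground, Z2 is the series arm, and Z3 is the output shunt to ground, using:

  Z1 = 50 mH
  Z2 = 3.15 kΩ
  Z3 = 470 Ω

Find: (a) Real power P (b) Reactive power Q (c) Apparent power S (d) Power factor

Step 1 — Angular frequency: ω = 2π·f = 2π·1000 = 6283 rad/s.
Step 2 — Component impedances:
  Z1: Z = jωL = j·6283·0.05 = 0 + j314.2 Ω
  Z2: Z = R = 3150 Ω
  Z3: Z = R = 470 Ω
Step 3 — With open output, the series arm Z2 and the output shunt Z3 appear in series to ground: Z2 + Z3 = 3620 Ω.
Step 4 — Parallel with input shunt Z1: Z_in = Z1 || (Z2 + Z3) = 27.06 + j311.8 Ω = 313∠85.0° Ω.
Step 5 — Source phasor: V = 120∠-135.9° V = -86.18 - j83.51 V.
Step 6 — Current: I = V / Z = -0.2896 + j0.2512 A = 0.3834∠139.1° A.
Step 7 — Complex power: S = V·I* = 3.978 + j45.84 VA.
Step 8 — Real power: P = Re(S) = 3.978 W.
Step 9 — Reactive power: Q = Im(S) = 45.84 VAR.
Step 10 — Apparent power: |S| = 46.01 VA.
Step 11 — Power factor: PF = P/|S| = 0.08646 (lagging).

(a) P = 3.978 W  (b) Q = 45.84 VAR  (c) S = 46.01 VA  (d) PF = 0.08646 (lagging)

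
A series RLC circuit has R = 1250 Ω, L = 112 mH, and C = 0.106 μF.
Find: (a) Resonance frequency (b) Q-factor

Step 1 — Resonance condition Im(Z)=0 gives ω₀ = 1/√(LC).
Step 2 — ω₀ = 1/√(0.112·1.06e-07) = 9178 rad/s.
Step 3 — f₀ = ω₀/(2π) = 1461 Hz.
Step 4 — Series Q: Q = ω₀L/R = 9178·0.112/1250 = 0.8223.

(a) f₀ = 1461 Hz  (b) Q = 0.8223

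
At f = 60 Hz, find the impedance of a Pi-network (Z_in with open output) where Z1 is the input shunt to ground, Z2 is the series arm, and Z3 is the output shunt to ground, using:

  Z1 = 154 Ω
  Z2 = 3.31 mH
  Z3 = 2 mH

Step 1 — Angular frequency: ω = 2π·f = 2π·60 = 377 rad/s.
Step 2 — Component impedances:
  Z1: Z = R = 154 Ω
  Z2: Z = jωL = j·377·0.00331 = 0 + j1.248 Ω
  Z3: Z = jωL = j·377·0.002 = 0 + j0.754 Ω
Step 3 — With open output, the series arm Z2 and the output shunt Z3 appear in series to ground: Z2 + Z3 = 0 + j2.002 Ω.
Step 4 — Parallel with input shunt Z1: Z_in = Z1 || (Z2 + Z3) = 0.02602 + j2.001 Ω = 2.002∠89.3° Ω.

Z = 0.02602 + j2.001 Ω = 2.002∠89.3° Ω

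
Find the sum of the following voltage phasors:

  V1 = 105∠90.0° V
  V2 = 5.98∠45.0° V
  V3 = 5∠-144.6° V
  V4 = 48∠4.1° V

Step 1 — Convert each phasor to rectangular form:
  V1 = 105·(cos(90.0°) + j·sin(90.0°)) = 0 + j105 V
  V2 = 5.98·(cos(45.0°) + j·sin(45.0°)) = 4.228 + j4.228 V
  V3 = 5·(cos(-144.6°) + j·sin(-144.6°)) = -4.076 - j2.896 V
  V4 = 48·(cos(4.1°) + j·sin(4.1°)) = 47.88 + j3.432 V
Step 2 — Sum components: V_total = 48.03 + j109.8 V.
Step 3 — Convert to polar: |V_total| = 119.8 V, ∠V_total = 66.4°.

V_total = 119.8∠66.4° V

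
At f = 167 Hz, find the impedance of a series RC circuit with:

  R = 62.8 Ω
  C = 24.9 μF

Step 1 — Angular frequency: ω = 2π·f = 2π·167 = 1049 rad/s.
Step 2 — Component impedances:
  R: Z = R = 62.8 Ω
  C: Z = 1/(jωC) = -j/(ω·C) = 0 - j38.27 Ω
Step 3 — Series combination: Z_total = R + C = 62.8 - j38.27 Ω = 73.54∠-31.4° Ω.

Z = 62.8 - j38.27 Ω = 73.54∠-31.4° Ω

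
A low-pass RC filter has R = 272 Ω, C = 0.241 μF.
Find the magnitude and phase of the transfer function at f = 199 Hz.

Step 1 — Angular frequency: ω = 2π·199 = 1250 rad/s.
Step 2 — Transfer function: H(jω) = 1/(1 + jωRC).
Step 3 — Denominator: 1 + jωRC = 1 + j·1250·272·2.41e-07 = 1 + j0.08196.
Step 4 — H = 0.9933 - j0.08142.
Step 5 — Magnitude: |H| = 0.9967 (-0.0 dB); phase: φ = -4.7°.

|H| = 0.9967 (-0.0 dB), φ = -4.7°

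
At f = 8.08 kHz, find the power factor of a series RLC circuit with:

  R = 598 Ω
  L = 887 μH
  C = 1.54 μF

Step 1 — Angular frequency: ω = 2π·f = 2π·8080 = 5.077e+04 rad/s.
Step 2 — Component impedances:
  R: Z = R = 598 Ω
  L: Z = jωL = j·5.077e+04·0.000887 = 0 + j45.03 Ω
  C: Z = 1/(jωC) = -j/(ω·C) = 0 - j12.79 Ω
Step 3 — Series combination: Z_total = R + L + C = 598 + j32.24 Ω = 598.9∠3.1° Ω.
Step 4 — Power factor: PF = cos(φ) = Re(Z)/|Z| = 598/598.9 = 0.9985.
Step 5 — Type: Im(Z) = 32.24 ⇒ lagging (phase φ = 3.1°).

PF = 0.9985 (lagging, φ = 3.1°)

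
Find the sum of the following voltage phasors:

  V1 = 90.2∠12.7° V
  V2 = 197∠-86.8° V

Step 1 — Convert each phasor to rectangular form:
  V1 = 90.2·(cos(12.7°) + j·sin(12.7°)) = 87.99 + j19.83 V
  V2 = 197·(cos(-86.8°) + j·sin(-86.8°)) = 11 - j196.7 V
Step 2 — Sum components: V_total = 98.99 - j176.9 V.
Step 3 — Convert to polar: |V_total| = 202.7 V, ∠V_total = -60.8°.

V_total = 202.7∠-60.8° V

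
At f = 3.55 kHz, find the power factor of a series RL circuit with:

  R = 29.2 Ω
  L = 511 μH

Step 1 — Angular frequency: ω = 2π·f = 2π·3550 = 2.231e+04 rad/s.
Step 2 — Component impedances:
  R: Z = R = 29.2 Ω
  L: Z = jωL = j·2.231e+04·0.000511 = 0 + j11.4 Ω
Step 3 — Series combination: Z_total = R + L = 29.2 + j11.4 Ω = 31.35∠21.3° Ω.
Step 4 — Power factor: PF = cos(φ) = Re(Z)/|Z| = 29.2/31.346 = 0.9315.
Step 5 — Type: Im(Z) = 11.4 ⇒ lagging (phase φ = 21.3°).

PF = 0.9315 (lagging, φ = 21.3°)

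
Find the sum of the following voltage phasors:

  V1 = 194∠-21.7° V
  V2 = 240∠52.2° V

Step 1 — Convert each phasor to rectangular form:
  V1 = 194·(cos(-21.7°) + j·sin(-21.7°)) = 180.3 - j71.73 V
  V2 = 240·(cos(52.2°) + j·sin(52.2°)) = 147.1 + j189.6 V
Step 2 — Sum components: V_total = 327.3 + j117.9 V.
Step 3 — Convert to polar: |V_total| = 347.9 V, ∠V_total = 19.8°.

V_total = 347.9∠19.8° V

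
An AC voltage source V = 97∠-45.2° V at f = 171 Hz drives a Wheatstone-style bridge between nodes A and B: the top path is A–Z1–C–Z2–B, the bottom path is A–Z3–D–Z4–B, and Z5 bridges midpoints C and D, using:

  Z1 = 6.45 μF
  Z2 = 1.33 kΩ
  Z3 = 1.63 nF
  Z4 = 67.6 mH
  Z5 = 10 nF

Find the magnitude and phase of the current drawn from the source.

Step 1 — Angular frequency: ω = 2π·f = 2π·171 = 1074 rad/s.
Step 2 — Component impedances:
  Z1: Z = 1/(jωC) = -j/(ω·C) = 0 - j144.3 Ω
  Z2: Z = R = 1330 Ω
  Z3: Z = 1/(jωC) = -j/(ω·C) = 0 - j5.71e+05 Ω
  Z4: Z = jωL = j·1074·0.0676 = 0 + j72.63 Ω
  Z5: Z = 1/(jωC) = -j/(ω·C) = 0 - j9.307e+04 Ω
Step 3 — Bridge requires nodal analysis (the Z5 bridge couples midpoints C and D, so the two paths cannot be reduced to a simple series/parallel combination). Setting node B to ground and injecting 1 A at node A, the 3-node admittance system at A, C, D solves to V_A = Z_AB = 1329 - j166.4 Ω = 1339∠-7.1° Ω.
Step 4 — Source phasor: V = 97∠-45.2° V = 68.35 - j68.83 V.
Step 5 — Ohm's law: I = V / Z_total = (68.35 - j68.83) / (1329 - j166.4) = 0.05702 - j0.04465 A.
Step 6 — Convert to polar: |I| = 0.07242 A, ∠I = -38.1°.

I = 0.07242∠-38.1° A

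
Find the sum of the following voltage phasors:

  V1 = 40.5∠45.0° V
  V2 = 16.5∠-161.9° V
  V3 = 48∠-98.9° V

Step 1 — Convert each phasor to rectangular form:
  V1 = 40.5·(cos(45.0°) + j·sin(45.0°)) = 28.64 + j28.64 V
  V2 = 16.5·(cos(-161.9°) + j·sin(-161.9°)) = -15.68 - j5.126 V
  V3 = 48·(cos(-98.9°) + j·sin(-98.9°)) = -7.426 - j47.42 V
Step 2 — Sum components: V_total = 5.528 - j23.91 V.
Step 3 — Convert to polar: |V_total| = 24.54 V, ∠V_total = -77.0°.

V_total = 24.54∠-77.0° V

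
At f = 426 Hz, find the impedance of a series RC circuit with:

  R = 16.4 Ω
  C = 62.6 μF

Step 1 — Angular frequency: ω = 2π·f = 2π·426 = 2677 rad/s.
Step 2 — Component impedances:
  R: Z = R = 16.4 Ω
  C: Z = 1/(jωC) = -j/(ω·C) = 0 - j5.968 Ω
Step 3 — Series combination: Z_total = R + C = 16.4 - j5.968 Ω = 17.45∠-20.0° Ω.

Z = 16.4 - j5.968 Ω = 17.45∠-20.0° Ω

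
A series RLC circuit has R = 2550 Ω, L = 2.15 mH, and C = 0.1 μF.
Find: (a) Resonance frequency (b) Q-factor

Step 1 — Resonance condition Im(Z)=0 gives ω₀ = 1/√(LC).
Step 2 — ω₀ = 1/√(0.00215·1e-07) = 6.82e+04 rad/s.
Step 3 — f₀ = ω₀/(2π) = 1.085e+04 Hz.
Step 4 — Series Q: Q = ω₀L/R = 6.82e+04·0.00215/2550 = 0.0575.

(a) f₀ = 1.085e+04 Hz  (b) Q = 0.0575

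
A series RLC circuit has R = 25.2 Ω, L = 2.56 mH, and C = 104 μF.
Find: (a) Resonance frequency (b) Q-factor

Step 1 — Resonance condition Im(Z)=0 gives ω₀ = 1/√(LC).
Step 2 — ω₀ = 1/√(0.00256·0.000104) = 1938 rad/s.
Step 3 — f₀ = ω₀/(2π) = 308.4 Hz.
Step 4 — Series Q: Q = ω₀L/R = 1938·0.00256/25.2 = 0.1969.

(a) f₀ = 308.4 Hz  (b) Q = 0.1969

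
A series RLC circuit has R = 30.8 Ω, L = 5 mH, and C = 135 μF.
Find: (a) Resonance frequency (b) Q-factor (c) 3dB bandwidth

Step 1 — Resonance: ω₀ = 1/√(LC) = 1/√(0.005·0.000135) = 1217 rad/s.
Step 2 — f₀ = ω₀/(2π) = 193.7 Hz.
Step 3 — Series Q: Q = ω₀L/R = 1217·0.005/30.8 = 0.1976.
Step 4 — Bandwidth: Δω = ω₀/Q = 6160 rad/s; BW = Δω/(2π) = 980.4 Hz.

(a) f₀ = 193.7 Hz  (b) Q = 0.1976  (c) BW = 980.4 Hz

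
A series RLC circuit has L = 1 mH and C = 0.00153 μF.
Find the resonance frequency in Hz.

Step 1 — Resonance condition Im(Z)=0 gives ω₀ = 1/√(LC).
Step 2 — ω₀ = 1/√(0.001·1.53e-09) = 8.085e+05 rad/s.
Step 3 — f₀ = ω₀/(2π) = 1.287e+05 Hz.

f₀ = 1.287e+05 Hz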